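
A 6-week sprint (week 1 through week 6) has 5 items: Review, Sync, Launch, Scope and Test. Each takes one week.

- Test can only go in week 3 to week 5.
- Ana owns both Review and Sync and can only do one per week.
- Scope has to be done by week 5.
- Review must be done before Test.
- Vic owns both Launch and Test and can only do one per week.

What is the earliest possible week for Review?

Downstream work caps Review at week 4.
Review at week 1 is achievable: Sync in week 2; Scope in week 1; Launch in week 1; Test in week 3; Review in week 1.

week 1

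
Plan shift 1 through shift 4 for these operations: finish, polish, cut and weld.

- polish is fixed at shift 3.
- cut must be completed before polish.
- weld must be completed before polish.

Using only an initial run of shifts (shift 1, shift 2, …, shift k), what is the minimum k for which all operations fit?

3 shifts

The precedence chain requires at least 2 distinct shifts.
polish can't be placed before shift 3, so the schedule must run through at least shift 3.
3 works (last occupied shift: shift 3): for example weld -> shift 1; cut -> shift 1; polish -> shift 3; finish -> shift 1.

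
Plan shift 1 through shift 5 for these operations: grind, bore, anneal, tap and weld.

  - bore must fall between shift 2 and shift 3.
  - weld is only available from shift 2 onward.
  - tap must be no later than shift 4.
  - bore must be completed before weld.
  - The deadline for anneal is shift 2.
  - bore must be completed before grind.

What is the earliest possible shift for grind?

Precedence pushes grind to at least shift 3.
grind at shift 3 is achievable: bore in shift 2; grind in shift 3; tap in shift 1; anneal in shift 1; weld in shift 3.

shift 3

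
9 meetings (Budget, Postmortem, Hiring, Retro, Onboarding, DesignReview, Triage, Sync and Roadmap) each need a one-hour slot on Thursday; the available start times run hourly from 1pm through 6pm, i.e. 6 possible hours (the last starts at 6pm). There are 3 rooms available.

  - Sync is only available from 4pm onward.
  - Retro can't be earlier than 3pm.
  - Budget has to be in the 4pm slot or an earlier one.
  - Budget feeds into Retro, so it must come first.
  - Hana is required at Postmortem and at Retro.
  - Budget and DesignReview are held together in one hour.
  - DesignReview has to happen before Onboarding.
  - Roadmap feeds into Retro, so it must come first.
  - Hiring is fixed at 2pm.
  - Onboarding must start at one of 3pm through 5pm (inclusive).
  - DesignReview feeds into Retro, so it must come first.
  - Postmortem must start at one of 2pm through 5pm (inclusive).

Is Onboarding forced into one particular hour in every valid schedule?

Onboarding can be 3pm (e.g. Budget -> 1pm; DesignReview -> 1pm; Triage -> 2pm; Sync -> 4pm; Retro -> 3pm; Roadmap -> 1pm; Postmortem -> 2pm; Onboarding -> 3pm; Hiring -> 2pm) or 4pm (e.g. DesignReview -> 1pm, Retro -> 3pm, Budget -> 1pm, Roadmap -> 1pm, Sync -> 4pm, Hiring -> 2pm, Postmortem -> 2pm, Triage -> 2pm, Onboarding -> 4pm).

No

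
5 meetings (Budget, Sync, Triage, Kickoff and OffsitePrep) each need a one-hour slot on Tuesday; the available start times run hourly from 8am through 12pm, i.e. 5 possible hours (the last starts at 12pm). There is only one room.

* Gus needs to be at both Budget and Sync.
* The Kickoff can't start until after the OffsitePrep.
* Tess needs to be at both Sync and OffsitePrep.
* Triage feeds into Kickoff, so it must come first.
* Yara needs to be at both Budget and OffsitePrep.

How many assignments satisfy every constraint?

Splitting on Budget: it can be 8am (8), 9am (8), 10am (8), 11am (8), 12pm (8). Listing each branch's schedules as (Sync, Triage, Kickoff, OffsitePrep):
Budget=8am: (9am,10am,12pm,11am) (9am,11am,12pm,10am) (10am,9am,12pm,11am) (10am,11am,12pm,9am) (11am,9am,12pm,10am) (11am,10am,12pm,9am) (12pm,9am,11am,10am) (12pm,10am,11am,9am) — 8.
Budget=9am: (8am,10am,12pm,11am) (8am,11am,12pm,10am) (10am,8am,12pm,11am) (10am,11am,12pm,8am) (11am,8am,12pm,10am) (11am,10am,12pm,8am) (12pm,8am,11am,10am) (12pm,10am,11am,8am) — 8.
Budget=10am: (8am,9am,12pm,11am) (8am,11am,12pm,9am) (9am,8am,12pm,11am) (9am,11am,12pm,8am) (11am,8am,12pm,9am) (11am,9am,12pm,8am) (12pm,8am,11am,9am) (12pm,9am,11am,8am) — 8.
Budget=11am: (8am,9am,12pm,10am) (8am,10am,12pm,9am) (9am,8am,12pm,10am) (9am,10am,12pm,8am) (10am,8am,12pm,9am) (10am,9am,12pm,8am) (12pm,8am,10am,9am) (12pm,9am,10am,8am) — 8.
Budget=12pm: (8am,9am,11am,10am) (8am,10am,11am,9am) (9am,8am,11am,10am) (9am,10am,11am,8am) (10am,8am,11am,9am) (10am,9am,11am,8am) (11am,8am,10am,9am) (11am,9am,10am,8am) — 8.
Summing: 8 + 8 + 8 + 8 + 8 = 40.

40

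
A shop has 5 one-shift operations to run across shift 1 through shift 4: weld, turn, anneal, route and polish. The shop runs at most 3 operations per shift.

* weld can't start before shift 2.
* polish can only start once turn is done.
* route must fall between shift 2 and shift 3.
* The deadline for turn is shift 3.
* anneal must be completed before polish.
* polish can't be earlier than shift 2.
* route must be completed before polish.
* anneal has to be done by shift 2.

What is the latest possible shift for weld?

Weld is available from shift 2.
weld at shift 4 is achievable: weld -> shift 4, turn -> shift 1, polish -> shift 3, route -> shift 2, anneal -> shift 1.

shift 4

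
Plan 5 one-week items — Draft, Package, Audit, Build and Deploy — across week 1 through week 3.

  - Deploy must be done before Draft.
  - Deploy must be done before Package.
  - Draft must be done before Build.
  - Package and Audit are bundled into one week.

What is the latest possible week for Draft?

Precedence pushes Draft to at least week 2; downstream work caps Draft at week 2.
Draft at week 2 is achievable: Draft in week 2; Audit in week 2; Build in week 3; Package in week 2; Deploy in week 1.

week 2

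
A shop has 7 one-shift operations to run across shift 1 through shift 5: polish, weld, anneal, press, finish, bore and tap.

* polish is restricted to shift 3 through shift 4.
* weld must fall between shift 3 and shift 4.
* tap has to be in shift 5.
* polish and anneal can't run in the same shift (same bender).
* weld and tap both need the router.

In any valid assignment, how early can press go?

shift 1

press at shift 1 is achievable: tap -> shift 5, press -> shift 1, anneal -> shift 1, bore -> shift 1, finish -> shift 1, polish -> shift 3, weld -> shift 3.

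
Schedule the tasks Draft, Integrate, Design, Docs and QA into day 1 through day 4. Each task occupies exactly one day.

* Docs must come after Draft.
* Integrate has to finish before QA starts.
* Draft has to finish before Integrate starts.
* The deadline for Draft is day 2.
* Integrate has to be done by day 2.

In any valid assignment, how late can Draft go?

day 1

Draft's own window allows nothing later than day 2; downstream work caps Draft at day 1.
Draft at day 1 is achievable: Draft -> day 1, Integrate -> day 2, Docs -> day 2, QA -> day 3, Design -> day 1.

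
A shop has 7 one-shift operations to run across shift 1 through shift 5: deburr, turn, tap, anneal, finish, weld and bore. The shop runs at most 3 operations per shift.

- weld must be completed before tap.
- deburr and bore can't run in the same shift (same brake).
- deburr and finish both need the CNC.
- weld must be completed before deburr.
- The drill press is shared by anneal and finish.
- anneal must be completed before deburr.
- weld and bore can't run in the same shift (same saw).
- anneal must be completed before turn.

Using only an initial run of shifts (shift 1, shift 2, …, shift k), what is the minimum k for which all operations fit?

3

The precedence chain requires at least 2 distinct shifts.
With at most 3 per shift and 7 operations, at least 3 shifts are needed.
3 works (last occupied shift: shift 3): for example tap=shift 2; finish=shift 3; weld=shift 1; turn=shift 2; anneal=shift 1; bore=shift 3; deburr=shift 2.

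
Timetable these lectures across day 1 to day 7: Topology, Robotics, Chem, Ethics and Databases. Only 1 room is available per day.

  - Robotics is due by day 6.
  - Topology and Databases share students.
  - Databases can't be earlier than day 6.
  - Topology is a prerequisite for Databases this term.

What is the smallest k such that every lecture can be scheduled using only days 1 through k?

6

The precedence chain requires at least 2 distinct days.
With at most 1 per day and 5 lectures, at least 5 days are needed.
Databases can't be placed before day 6, so the schedule must run through at least day 6.
6 works (last occupied day: day 6): for example Databases -> day 6; Topology -> day 1; Chem -> day 3; Ethics -> day 4; Robotics -> day 2.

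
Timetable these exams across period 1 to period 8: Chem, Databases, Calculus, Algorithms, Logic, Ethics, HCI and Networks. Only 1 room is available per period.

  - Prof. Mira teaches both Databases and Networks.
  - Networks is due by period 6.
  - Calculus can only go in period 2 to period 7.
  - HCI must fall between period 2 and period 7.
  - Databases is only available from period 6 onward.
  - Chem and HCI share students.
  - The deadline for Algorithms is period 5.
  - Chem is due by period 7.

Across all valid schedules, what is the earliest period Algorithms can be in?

Algorithms's own window allows nothing later than period 5.
Algorithms at period 1 is achievable: Databases -> period 6; Calculus -> period 2; Networks -> period 4; Algorithms -> period 1; HCI -> period 3; Ethics -> period 8; Chem -> period 5; Logic -> period 7.

period 1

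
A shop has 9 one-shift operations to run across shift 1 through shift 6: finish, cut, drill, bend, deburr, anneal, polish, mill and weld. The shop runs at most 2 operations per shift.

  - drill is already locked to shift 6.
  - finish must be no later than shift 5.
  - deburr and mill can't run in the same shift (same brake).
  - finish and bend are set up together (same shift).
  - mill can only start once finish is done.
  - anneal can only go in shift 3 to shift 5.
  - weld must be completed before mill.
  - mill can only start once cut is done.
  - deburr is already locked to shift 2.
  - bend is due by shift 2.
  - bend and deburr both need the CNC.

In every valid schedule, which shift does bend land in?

bend's window is shift 1–shift 2.
deburr is fixed at shift 2, and bend can't share a shift with deburr.
So bend must be shift 1.

shift 1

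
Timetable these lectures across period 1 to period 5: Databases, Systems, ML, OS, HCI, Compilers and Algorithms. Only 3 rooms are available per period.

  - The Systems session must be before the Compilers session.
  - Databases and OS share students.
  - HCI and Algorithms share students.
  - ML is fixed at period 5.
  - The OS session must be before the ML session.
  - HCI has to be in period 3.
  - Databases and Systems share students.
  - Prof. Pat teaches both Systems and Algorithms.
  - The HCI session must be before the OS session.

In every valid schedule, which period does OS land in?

period 4

HCI is fixed at period 3 and must come before OS, so OS is at least period 4.
ML is fixed at period 5 and must come after OS, so OS is at most period 4.
So OS must be period 4.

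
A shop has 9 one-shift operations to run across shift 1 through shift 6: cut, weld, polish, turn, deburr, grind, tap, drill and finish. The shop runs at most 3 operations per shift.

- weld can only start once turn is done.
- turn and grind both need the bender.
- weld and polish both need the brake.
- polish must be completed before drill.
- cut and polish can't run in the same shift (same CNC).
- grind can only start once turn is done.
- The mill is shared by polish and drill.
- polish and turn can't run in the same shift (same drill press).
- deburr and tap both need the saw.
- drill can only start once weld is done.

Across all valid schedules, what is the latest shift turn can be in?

shift 4

Downstream work caps turn at shift 4.
turn at shift 4 is achievable: drill -> shift 6, weld -> shift 5, grind -> shift 5, finish -> shift 1, deburr -> shift 1, turn -> shift 4, polish -> shift 1, cut -> shift 2, tap -> shift 2.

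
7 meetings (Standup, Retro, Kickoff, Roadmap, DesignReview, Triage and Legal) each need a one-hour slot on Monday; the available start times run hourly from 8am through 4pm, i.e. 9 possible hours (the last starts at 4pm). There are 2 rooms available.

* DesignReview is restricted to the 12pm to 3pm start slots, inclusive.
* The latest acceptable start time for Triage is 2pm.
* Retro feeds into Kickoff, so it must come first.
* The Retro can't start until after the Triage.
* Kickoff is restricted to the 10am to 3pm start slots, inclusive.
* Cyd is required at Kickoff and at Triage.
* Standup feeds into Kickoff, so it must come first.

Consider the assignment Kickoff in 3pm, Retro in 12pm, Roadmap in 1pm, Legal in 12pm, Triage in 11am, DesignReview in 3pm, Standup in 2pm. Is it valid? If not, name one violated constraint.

Yes

Standup feeds into Kickoff, so it must come first — holds.
The latest acceptable start time for Triage is 2pm — holds.
There are 2 rooms available — holds.
Cyd is required at Kickoff and at Triage — holds.
The Retro can't start until after the Triage — holds.
DesignReview is restricted to the 12pm to 3pm start slots, inclusive — holds.
Retro feeds into Kickoff, so it must come first — holds.
Kickoff is restricted to the 10am to 3pm start slots, inclusive — holds.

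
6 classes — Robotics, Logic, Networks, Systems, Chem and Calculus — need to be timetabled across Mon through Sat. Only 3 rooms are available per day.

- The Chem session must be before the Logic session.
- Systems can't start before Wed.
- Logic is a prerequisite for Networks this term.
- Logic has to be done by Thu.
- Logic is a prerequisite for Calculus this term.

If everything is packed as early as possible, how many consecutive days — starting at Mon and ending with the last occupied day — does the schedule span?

The precedence chain requires at least 3 distinct days.
With at most 3 per day and 6 classes, at least 2 days are needed.
3 works (last occupied day: Wed): for example Systems -> Wed; Robotics -> Mon; Logic -> Tue; Networks -> Wed; Chem -> Mon; Calculus -> Wed.

3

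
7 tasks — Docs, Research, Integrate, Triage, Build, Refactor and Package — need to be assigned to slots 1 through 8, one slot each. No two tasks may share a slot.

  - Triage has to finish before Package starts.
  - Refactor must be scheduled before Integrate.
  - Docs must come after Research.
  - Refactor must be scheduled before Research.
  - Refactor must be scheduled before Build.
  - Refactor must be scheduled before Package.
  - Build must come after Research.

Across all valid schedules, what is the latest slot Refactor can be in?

Downstream work caps Refactor at 6.
Refactor at 3 is achievable: Research -> 4; Integrate -> 8; Triage -> 1; Refactor -> 3; Build -> 5; Package -> 6; Docs -> 7.
Nothing later works — the capacity limit rule out every slot after 3.

3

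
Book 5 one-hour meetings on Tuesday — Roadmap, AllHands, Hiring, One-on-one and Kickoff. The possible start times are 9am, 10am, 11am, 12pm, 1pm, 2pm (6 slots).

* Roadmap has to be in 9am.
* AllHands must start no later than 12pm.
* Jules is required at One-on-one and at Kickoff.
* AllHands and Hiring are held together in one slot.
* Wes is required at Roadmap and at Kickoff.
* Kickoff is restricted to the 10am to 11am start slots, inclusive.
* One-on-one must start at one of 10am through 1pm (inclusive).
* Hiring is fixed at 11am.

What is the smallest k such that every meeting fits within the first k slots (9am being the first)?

Hiring can't be placed before 11am — that is slot 3 counting from 9am — so the schedule must run through at least 3 slots.
3 works (last occupied slot: 11am): for example AllHands -> 11am, One-on-one -> 10am, Kickoff -> 11am, Roadmap -> 9am, Hiring -> 11am.

3 slots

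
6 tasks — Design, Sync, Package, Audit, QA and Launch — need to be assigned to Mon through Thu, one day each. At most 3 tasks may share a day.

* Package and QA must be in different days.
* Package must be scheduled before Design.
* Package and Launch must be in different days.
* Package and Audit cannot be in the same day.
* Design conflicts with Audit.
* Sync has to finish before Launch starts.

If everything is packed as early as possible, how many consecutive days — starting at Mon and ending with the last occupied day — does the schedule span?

3

The precedence chain requires at least 2 distinct days.
With at most 3 per day and 6 tasks, at least 2 days are needed.
Could 2 days be enough, i.e. nothing placed later than Tue? No: Design must come after Package (at Mon or later) → {Tue}; Package must come before Design (at Tue or earlier) → {Mon}; Audit can't share with Package (Mon) → {Tue}; Audit can't share with Design (Tue) → nothing is left.
So 2 days is not enough.
3 works (last occupied day: Wed): for example QA=Tue, Audit=Wed, Design=Tue, Launch=Tue, Sync=Mon, Package=Mon.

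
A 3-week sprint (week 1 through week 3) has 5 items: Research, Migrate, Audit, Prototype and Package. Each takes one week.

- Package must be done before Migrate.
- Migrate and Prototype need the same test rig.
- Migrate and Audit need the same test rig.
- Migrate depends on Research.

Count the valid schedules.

Splitting on Research: it can be week 1 (12), week 2 (8). Listing each branch's schedules as (Migrate, Audit, Prototype, Package) by week number:
Research=week 1: (2,1,1,1) (2,1,3,1) (2,3,1,1) (2,3,3,1) (3,1,1,1) (3,1,1,2) (3,1,2,1) (3,1,2,2) (3,2,1,1) (3,2,1,2) (3,2,2,1) (3,2,2,2) — 12.
Research=week 2: (3,1,1,1) (3,1,1,2) (3,1,2,1) (3,1,2,2) (3,2,1,1) (3,2,1,2) (3,2,2,1) (3,2,2,2) — 8.
Summing: 12 + 8 = 20.

20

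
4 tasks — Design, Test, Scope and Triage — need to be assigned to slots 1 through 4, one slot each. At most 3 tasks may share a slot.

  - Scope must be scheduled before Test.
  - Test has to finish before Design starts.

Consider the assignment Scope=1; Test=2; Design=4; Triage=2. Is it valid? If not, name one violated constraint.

Yes, all constraints hold

Test has to finish before Design starts — holds.
Scope must be scheduled before Test — holds.
At most 3 tasks may share a slot — holds.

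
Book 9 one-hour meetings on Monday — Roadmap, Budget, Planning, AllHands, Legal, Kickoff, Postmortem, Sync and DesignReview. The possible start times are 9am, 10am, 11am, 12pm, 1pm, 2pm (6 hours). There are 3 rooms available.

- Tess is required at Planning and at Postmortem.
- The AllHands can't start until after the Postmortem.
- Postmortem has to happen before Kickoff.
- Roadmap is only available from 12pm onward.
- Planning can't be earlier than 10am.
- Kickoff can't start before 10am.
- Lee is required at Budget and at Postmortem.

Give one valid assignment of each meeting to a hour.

Roadmap -> 12pm; Sync -> 9am; Kickoff -> 10am; Legal -> 9am; Budget -> 11am; Postmortem -> 9am; AllHands -> 10am; Planning -> 10am; DesignReview -> 11am

Checking: Postmortem(9am) before AllHands(10am); Postmortem(9am) before Kickoff(10am); Planning(10am) != Postmortem(9am); Budget(11am) != Postmortem(9am); Kickoff=10am in [10am,2pm]; Roadmap=12pm in [12pm,2pm]; Planning=10am in [10am,2pm]; max 3 per hour (cap 3).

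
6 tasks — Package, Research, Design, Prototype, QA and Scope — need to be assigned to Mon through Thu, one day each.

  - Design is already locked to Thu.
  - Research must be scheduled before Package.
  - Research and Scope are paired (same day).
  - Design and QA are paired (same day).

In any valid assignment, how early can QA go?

QA must be in the same day as Design, which can't be before Thu, so QA is at least Thu.
QA at Thu is achievable: Scope=Mon; Design=Thu; QA=Thu; Prototype=Mon; Research=Mon; Package=Tue.

Thu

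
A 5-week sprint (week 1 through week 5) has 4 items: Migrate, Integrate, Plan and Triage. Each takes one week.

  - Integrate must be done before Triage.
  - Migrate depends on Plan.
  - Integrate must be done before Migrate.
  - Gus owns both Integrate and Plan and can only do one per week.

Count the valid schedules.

55

Splitting on Migrate: it can be week 3 (7), week 4 (18), week 5 (30). Listing each branch's schedules as (Integrate, Plan, Triage) by week number:
Migrate=week 3: (1,2,2) (1,2,3) (1,2,4) (1,2,5) (2,1,3) (2,1,4) (2,1,5) — 7.
Migrate=week 4: (1,2,2) (1,2,3) (1,2,4) (1,2,5) (1,3,2) (1,3,3) (1,3,4) (1,3,5) (2,1,3) (2,1,4) (2,1,5) (2,3,3) (2,3,4) (2,3,5) (3,1,4) (3,1,5) (3,2,4) (3,2,5) — 18.
Migrate=week 5: (1,2,2) (1,2,3) (1,2,4) (1,2,5) (1,3,2) (1,3,3) (1,3,4) (1,3,5) (1,4,2) (1,4,3) (1,4,4) (1,4,5) (2,1,3) (2,1,4) (2,1,5) (2,3,3) (2,3,4) (2,3,5) (2,4,3) (2,4,4) (2,4,5) (3,1,4) (3,1,5) (3,2,4) (3,2,5) (3,4,4) (3,4,5) (4,1,5) (4,2,5) (4,3,5) — 30.
Summing: 7 + 18 + 30 = 55.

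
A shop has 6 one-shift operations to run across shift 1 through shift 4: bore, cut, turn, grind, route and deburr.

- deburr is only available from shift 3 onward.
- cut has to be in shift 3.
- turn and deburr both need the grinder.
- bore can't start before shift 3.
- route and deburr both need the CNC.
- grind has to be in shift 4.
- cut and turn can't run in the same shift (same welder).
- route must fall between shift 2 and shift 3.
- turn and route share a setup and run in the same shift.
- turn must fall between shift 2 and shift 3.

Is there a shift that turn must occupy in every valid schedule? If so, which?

turn's window is shift 2–shift 3.
cut is fixed at shift 3, and turn can't share a shift with cut.
So turn must be shift 2.

shift 2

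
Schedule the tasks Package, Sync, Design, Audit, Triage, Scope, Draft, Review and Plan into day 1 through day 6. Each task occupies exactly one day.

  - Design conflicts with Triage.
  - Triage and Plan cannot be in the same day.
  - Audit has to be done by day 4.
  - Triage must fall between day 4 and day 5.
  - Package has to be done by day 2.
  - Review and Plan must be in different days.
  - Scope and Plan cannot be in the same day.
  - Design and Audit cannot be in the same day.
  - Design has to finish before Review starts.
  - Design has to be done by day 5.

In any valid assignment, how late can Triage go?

Triage is available from day 4; Triage's own window allows nothing later than day 5.
Triage at day 5 is achievable: Plan=day 2, Scope=day 1, Triage=day 5, Review=day 3, Design=day 2, Sync=day 1, Package=day 1, Draft=day 1, Audit=day 1.

day 5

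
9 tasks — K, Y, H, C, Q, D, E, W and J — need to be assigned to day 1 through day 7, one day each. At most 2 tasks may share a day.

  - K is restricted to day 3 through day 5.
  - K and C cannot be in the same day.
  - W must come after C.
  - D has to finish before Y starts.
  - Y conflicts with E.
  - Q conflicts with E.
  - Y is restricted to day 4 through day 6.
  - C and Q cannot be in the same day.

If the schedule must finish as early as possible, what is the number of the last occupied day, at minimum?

day 5

The precedence chain requires at least 2 distinct days.
With at most 2 per day and 9 tasks, at least 5 days are needed.
Y can't be placed before day 4, so the schedule must run through at least day 4.
5 works (last occupied day: day 5): for example W=day 2, E=day 5, D=day 1, Y=day 4, H=day 2, J=day 4, C=day 1, K=day 3, Q=day 3.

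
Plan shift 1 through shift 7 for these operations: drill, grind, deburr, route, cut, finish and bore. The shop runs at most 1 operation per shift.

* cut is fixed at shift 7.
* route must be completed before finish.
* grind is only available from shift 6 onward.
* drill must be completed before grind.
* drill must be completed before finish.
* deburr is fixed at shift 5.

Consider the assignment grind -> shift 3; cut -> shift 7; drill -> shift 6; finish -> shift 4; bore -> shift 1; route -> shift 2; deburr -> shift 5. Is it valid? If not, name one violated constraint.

drill must be completed before finish — violated.
route must be completed before finish — holds.
deburr is fixed at shift 5 — holds.
cut is fixed at shift 7 — holds.
grind is only available from shift 6 onward — violated.
The shop runs at most 1 operation per shift — holds.
drill must be completed before grind — violated.

No. drill must be completed before grind is not satisfied.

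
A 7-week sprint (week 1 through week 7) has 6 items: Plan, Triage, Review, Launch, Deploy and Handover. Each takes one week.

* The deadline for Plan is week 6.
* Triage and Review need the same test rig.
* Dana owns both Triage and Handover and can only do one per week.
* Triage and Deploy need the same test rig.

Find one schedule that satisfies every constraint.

Deploy=week 2, Review=week 2, Launch=week 1, Triage=week 1, Handover=week 2, Plan=week 1

Checking: Triage(week 1) != Handover(week 2); Triage(week 1) != Deploy(week 2); Triage(week 1) != Review(week 2); Plan=week 1 in [week 1,week 6].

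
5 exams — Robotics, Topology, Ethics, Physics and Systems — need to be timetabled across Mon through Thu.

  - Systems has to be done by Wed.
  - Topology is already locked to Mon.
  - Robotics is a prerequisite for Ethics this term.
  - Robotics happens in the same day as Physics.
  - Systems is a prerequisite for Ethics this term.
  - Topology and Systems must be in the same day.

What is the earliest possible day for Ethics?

Precedence pushes Ethics to at least Tue.
Ethics at Tue is achievable: Physics=Mon; Ethics=Tue; Robotics=Mon; Systems=Mon; Topology=Mon.

Tue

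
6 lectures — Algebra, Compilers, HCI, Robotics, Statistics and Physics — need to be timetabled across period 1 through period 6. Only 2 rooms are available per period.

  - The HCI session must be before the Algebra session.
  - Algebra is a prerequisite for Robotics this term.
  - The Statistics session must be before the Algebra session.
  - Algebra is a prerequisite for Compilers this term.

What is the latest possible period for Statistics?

Downstream work caps Statistics at period 4.
Statistics at period 4 is achievable: Algebra -> period 5, Statistics -> period 4, Compilers -> period 6, Robotics -> period 6, Physics -> period 1, HCI -> period 1.

period 4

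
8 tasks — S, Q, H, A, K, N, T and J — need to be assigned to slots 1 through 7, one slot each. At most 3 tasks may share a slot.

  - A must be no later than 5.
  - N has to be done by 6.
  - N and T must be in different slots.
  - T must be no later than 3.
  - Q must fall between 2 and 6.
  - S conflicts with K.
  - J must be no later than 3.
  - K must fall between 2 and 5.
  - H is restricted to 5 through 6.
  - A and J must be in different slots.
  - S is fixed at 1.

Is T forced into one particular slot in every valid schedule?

No

T can be 1 (e.g. J -> 1; H -> 5; A -> 2; N -> 3; K -> 2; S -> 1; Q -> 2; T -> 1) or 2 (e.g. N -> 1; H -> 5; Q -> 2; J -> 1; T -> 2; S -> 1; K -> 2; A -> 3).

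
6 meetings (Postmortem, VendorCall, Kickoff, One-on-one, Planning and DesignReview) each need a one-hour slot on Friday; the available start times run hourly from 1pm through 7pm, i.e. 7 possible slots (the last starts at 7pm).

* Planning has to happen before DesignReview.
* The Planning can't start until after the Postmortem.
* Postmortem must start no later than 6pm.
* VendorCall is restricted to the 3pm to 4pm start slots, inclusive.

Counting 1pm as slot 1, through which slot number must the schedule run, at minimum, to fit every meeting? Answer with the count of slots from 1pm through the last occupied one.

3 slots

The precedence chain requires at least 3 distinct slots.
3 works (last occupied slot: 3pm): for example Kickoff -> 1pm, Postmortem -> 1pm, One-on-one -> 1pm, Planning -> 2pm, VendorCall -> 3pm, DesignReview -> 3pm.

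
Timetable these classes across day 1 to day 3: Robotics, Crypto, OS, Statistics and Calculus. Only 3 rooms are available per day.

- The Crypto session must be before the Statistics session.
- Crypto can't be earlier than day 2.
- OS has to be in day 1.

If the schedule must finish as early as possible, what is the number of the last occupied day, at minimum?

The precedence chain requires at least 2 distinct days.
With at most 3 per day and 5 classes, at least 2 days are needed.
Propagating the time windows through the other constraints, Statistics can't land before day 3, so the schedule must run through at least day 3.
3 works (last occupied day: day 3): for example Statistics=day 3; Robotics=day 1; Crypto=day 2; Calculus=day 1; OS=day 1.

3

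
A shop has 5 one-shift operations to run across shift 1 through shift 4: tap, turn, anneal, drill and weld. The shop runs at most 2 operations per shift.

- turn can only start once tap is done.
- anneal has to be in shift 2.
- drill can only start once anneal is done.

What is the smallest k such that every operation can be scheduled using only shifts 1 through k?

3

The precedence chain requires at least 2 distinct shifts.
With at most 2 per shift and 5 operations, at least 3 shifts are needed.
Propagating the time windows through the other constraints, drill can't land before shift 3, so the schedule must run through at least shift 3.
3 works (last occupied shift: shift 3): for example anneal in shift 2; weld in shift 1; drill in shift 3; turn in shift 2; tap in shift 1.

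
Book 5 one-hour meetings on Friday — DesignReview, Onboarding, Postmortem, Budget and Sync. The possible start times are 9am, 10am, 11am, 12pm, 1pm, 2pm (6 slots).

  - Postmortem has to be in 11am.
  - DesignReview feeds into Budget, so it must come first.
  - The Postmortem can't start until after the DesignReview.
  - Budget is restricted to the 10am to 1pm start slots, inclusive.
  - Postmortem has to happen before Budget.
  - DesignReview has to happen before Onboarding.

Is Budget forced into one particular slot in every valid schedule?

No

Budget can be 12pm (e.g. DesignReview=9am; Onboarding=10am; Postmortem=11am; Sync=9am; Budget=12pm) or 1pm (e.g. DesignReview in 9am; Budget in 1pm; Onboarding in 10am; Postmortem in 11am; Sync in 9am).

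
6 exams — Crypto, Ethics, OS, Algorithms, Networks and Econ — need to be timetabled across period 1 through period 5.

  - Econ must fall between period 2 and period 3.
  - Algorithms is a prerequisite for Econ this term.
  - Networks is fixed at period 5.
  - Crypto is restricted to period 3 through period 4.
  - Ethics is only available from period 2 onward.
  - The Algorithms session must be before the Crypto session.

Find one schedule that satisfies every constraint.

Algorithms=period 1; Crypto=period 3; Networks=period 5; OS=period 1; Ethics=period 2; Econ=period 2

Checking: Algorithms(period 1) before Crypto(period 3); Algorithms(period 1) before Econ(period 2); Econ=period 2 in [period 2,period 3]; Crypto=period 3 in [period 3,period 4]; Ethics=period 2 in [period 2,period 5]; Networks=period 5 in [period 5,period 5].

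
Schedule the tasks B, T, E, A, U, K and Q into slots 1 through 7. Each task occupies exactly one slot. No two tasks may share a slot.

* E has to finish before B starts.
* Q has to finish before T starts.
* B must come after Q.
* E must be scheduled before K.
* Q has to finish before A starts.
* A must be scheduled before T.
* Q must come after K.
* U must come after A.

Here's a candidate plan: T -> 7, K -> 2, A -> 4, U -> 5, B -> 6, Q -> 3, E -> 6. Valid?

Q has to finish before T starts — holds.
B must come after Q — holds.
E must be scheduled before K — violated.
Q must come after K — holds.
A must be scheduled before T — holds.
No two tasks may share a slot — violated.
Q has to finish before A starts — holds.
U must come after A — holds.
E has to finish before B starts — violated.

No. No two tasks may share a slot is not satisfied.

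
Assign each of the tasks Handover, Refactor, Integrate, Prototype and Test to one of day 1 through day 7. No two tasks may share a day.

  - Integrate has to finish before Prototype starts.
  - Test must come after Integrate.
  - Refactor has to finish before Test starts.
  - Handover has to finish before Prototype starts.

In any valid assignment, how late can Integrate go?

day 5

Downstream work caps Integrate at day 6.
Integrate at day 5 is achievable: Refactor -> day 2, Test -> day 7, Integrate -> day 5, Handover -> day 1, Prototype -> day 6.
Nothing later works — the capacity limit rule out every day after day 5.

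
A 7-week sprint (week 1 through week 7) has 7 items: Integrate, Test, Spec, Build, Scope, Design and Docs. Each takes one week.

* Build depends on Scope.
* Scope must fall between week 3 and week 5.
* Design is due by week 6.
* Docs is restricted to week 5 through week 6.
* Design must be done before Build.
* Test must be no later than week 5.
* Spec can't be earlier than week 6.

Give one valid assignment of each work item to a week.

Integrate=week 1; Scope=week 3; Design=week 1; Build=week 4; Docs=week 5; Spec=week 6; Test=week 1

Checking: Scope(week 3) before Build(week 4); Design(week 1) before Build(week 4); Design=week 1 in [week 1,week 6]; Spec=week 6 in [week 6,week 7]; Test=week 1 in [week 1,week 5]; Scope=week 3 in [week 3,week 5]; Docs=week 5 in [week 5,week 6].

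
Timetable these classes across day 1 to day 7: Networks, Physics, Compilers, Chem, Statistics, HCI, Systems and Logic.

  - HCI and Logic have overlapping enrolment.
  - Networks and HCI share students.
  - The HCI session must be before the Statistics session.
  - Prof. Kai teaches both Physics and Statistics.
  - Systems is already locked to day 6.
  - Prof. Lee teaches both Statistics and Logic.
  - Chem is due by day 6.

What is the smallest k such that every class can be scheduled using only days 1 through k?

6 days

The precedence chain requires at least 2 distinct days.
Systems can't be placed before day 6, so the schedule must run through at least day 6.
6 works (last occupied day: day 6): for example HCI in day 1; Chem in day 1; Logic in day 3; Statistics in day 2; Compilers in day 1; Networks in day 2; Physics in day 1; Systems in day 6.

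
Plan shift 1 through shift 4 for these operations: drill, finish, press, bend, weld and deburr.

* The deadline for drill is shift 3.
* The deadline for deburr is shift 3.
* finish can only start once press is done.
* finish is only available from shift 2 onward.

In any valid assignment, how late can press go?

Downstream work caps press at shift 3.
press at shift 3 is achievable: bend=shift 1; drill=shift 1; press=shift 3; finish=shift 4; deburr=shift 1; weld=shift 1.

shift 3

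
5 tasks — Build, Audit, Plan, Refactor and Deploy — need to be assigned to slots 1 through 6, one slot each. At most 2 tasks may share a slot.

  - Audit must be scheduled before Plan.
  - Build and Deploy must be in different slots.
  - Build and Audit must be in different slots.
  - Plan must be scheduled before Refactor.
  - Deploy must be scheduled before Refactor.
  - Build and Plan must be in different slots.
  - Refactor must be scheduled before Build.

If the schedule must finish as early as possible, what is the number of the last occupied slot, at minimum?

slot 4

The precedence chain requires at least 4 distinct slots.
With at most 2 per slot and 5 tasks, at least 3 slots are needed.
4 works (last occupied slot: 4): for example Audit in 1; Refactor in 3; Deploy in 1; Build in 4; Plan in 2.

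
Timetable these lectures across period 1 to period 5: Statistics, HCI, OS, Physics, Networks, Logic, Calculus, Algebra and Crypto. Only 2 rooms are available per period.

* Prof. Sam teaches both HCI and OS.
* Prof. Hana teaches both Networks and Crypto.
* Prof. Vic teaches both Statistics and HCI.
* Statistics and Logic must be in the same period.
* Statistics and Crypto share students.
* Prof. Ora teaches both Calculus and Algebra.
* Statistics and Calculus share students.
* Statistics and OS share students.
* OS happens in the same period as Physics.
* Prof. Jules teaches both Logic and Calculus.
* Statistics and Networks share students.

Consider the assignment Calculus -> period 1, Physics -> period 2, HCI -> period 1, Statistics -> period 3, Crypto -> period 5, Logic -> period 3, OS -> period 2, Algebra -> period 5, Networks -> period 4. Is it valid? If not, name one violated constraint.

Statistics and Networks share students — holds.
Prof. Jules teaches both Logic and Calculus — holds.
Prof. Ora teaches both Calculus and Algebra — holds.
Prof. Vic teaches both Statistics and HCI — holds.
Prof. Hana teaches both Networks and Crypto — holds.
Statistics and Crypto share students — holds.
Statistics and OS share students — holds.
OS happens in the same period as Physics — holds.
Prof. Sam teaches both HCI and OS — holds.
Statistics and Calculus share students — holds.
Only 2 rooms are available per period — holds.
Statistics and Logic must be in the same period — holds.

Valid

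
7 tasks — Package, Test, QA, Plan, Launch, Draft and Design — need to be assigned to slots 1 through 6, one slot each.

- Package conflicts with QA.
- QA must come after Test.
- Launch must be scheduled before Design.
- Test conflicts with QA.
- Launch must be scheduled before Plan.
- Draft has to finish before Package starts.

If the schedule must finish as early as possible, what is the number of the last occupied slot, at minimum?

The precedence chain requires at least 2 distinct slots.
Could 2 slots be enough, i.e. nothing placed later than 2? No: QA must come after Test (at 1 or later) → {2}; Package must come after Draft (at 1 or later) → {2}; QA can't share with Package (2) → nothing is left.
So 2 slots is not enough.
3 works (last occupied slot: 3): for example Launch=1; QA=3; Plan=2; Package=2; Test=1; Draft=1; Design=2.

3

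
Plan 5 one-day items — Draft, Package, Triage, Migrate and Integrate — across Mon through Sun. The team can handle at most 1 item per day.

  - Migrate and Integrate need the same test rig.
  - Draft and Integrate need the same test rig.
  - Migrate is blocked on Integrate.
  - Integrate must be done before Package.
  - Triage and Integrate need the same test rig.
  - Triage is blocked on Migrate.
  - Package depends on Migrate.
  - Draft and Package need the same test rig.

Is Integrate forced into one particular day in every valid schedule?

Integrate can be Mon (e.g. Integrate in Mon; Draft in Fri; Migrate in Tue; Triage in Thu; Package in Wed) or Tue (e.g. Triage=Fri, Draft=Mon, Package=Thu, Integrate=Tue, Migrate=Wed).

No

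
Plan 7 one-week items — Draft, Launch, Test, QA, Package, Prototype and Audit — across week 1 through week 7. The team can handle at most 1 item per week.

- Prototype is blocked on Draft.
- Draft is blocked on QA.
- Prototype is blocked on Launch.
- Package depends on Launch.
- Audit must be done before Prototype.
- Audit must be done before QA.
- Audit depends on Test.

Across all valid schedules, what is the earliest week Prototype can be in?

week 6

Precedence pushes Prototype to at least week 5.
Prototype at week 6 is achievable: Audit in week 2; Package in week 7; Prototype in week 6; Draft in week 4; QA in week 3; Launch in week 5; Test in week 1.
Nothing earlier works — the capacity limit rule out every week before week 6.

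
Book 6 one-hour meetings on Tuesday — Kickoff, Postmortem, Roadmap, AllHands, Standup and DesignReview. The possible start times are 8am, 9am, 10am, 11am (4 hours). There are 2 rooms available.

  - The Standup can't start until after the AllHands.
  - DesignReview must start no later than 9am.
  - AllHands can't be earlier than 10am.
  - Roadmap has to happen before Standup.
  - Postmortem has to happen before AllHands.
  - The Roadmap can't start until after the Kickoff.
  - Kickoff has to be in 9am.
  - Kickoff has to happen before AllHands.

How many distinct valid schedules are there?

3

Enumerating: Postmortem in 8am; Standup in 11am; Kickoff in 9am; Roadmap in 10am; DesignReview in 8am; AllHands in 10am | Standup -> 11am, Postmortem -> 9am, Kickoff -> 9am, DesignReview -> 8am, Roadmap -> 10am, AllHands -> 10am | Roadmap=10am; AllHands=10am; Postmortem=8am; Kickoff=9am; Standup=11am; DesignReview=9am.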